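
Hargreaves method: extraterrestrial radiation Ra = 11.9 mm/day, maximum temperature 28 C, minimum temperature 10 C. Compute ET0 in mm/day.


Tmean = (Tmax + Tmin)/2 = (28 + 10)/2 = 19.0
ET0 = 0.0023 * 11.9 * (19.0 + 17.8) * sqrt(28 - 10)
ET0 = 0.0023 * 11.9 * 36.8 * 4.242641

4.2733 mm/day


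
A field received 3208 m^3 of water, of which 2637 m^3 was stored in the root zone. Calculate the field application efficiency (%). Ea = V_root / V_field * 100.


Ea = V_root / V_field * 100 = 2637 / 3208 * 100 = 82.2007%

82.2007 %


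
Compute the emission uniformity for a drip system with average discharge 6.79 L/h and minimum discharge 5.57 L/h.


EU = (q_min/q_avg)*100 = (5.57/6.79)*100 = 82.0324%

82.0324 %


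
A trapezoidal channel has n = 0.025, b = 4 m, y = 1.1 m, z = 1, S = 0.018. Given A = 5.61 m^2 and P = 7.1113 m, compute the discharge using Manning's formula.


R = A/P = 5.61/7.1113 = 0.788885
Q = (1/0.025) * 5.61 * 0.788885^(2/3) * 0.018^0.5

25.7041 m^3/s


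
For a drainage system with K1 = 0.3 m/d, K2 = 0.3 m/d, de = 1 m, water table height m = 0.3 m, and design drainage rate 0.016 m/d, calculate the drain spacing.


S^2 = 8*K2*de*m/q + 4*K1*m^2/q
S^2 = 8*0.3*1*0.3/0.016 + 4*0.3*0.3^2/0.016
S = sqrt(51.7500)

7.1937 m


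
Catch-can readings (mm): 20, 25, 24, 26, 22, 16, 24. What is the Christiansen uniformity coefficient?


mean = 22.428571 mm
MAD = 2.653061 mm
CU = (1 - 2.653061/22.428571)*100

88.1711 %


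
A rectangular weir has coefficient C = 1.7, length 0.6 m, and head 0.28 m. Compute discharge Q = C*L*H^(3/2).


Q = C * L * H^(3/2) = 1.7 * 0.6 * 0.28^1.5 = 1.7 * 0.6 * 0.148162

0.1511 m^3/s


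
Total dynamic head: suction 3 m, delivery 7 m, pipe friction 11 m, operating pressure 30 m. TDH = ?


TDH = Hs + Hd + hf + Hp = 3 + 7 + 11 + 30 = 51

51 m


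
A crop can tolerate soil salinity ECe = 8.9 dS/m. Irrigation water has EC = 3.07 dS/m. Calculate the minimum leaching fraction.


LR = ECiw / (5*ECe - ECiw)
LR = 3.07 / (5*8.9 - 3.07)
LR = 3.07 / 41.4300

0.0741


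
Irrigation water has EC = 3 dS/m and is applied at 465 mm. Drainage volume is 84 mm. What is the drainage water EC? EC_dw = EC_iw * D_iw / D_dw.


EC_dw = EC_iw * D_iw / D_dw
EC_dw = 3 * 465 / 84
EC_dw = 1395 / 84

16.6071 dS/m


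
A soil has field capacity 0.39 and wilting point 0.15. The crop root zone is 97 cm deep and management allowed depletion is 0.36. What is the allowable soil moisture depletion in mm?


SMD = (FC - PWP) * d * MAD * 10
SMD = (0.39 - 0.15) * 97 * 0.36 * 10
SMD = 0.2400 * 97 * 0.36 * 10

83.8080 mm


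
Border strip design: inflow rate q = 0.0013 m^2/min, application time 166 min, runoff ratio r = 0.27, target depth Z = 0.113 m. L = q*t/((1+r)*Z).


L = q*t/((1+r)*Z)
L = 0.0013*166/((1+0.27)*0.113)
L = 0.2158/0.14351

1.5037 m


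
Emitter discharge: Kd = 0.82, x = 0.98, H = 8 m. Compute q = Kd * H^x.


q = Kd * H^x = 0.82 * 8^0.98 = 0.82 * 7.674113

6.2928 L/h


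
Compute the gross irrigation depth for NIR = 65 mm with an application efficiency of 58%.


Ea = 58% = 0.58
GID = NIR / Ea = 65 / 0.58 = 112.0690 mm

112.0690 mm


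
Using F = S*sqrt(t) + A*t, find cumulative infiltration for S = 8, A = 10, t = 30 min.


F = S*sqrt(t) + A*t
F = 8*sqrt(30) + 10*30
F = 8*5.477226 + 300

343.8178 mm


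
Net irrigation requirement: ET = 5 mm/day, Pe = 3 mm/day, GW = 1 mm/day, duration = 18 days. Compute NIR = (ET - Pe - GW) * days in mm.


Daily deficit = ET - Pe - GW = 5 - 3 - 1 = 1 mm/day
NIR = 1 * 18 = 18 mm

18.0000 mm


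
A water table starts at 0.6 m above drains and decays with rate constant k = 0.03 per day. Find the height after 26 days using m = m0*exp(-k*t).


m = m0 * exp(-k*t)
m = 0.6 * exp(-0.03 * 26)
m = 0.6 * exp(-0.7800)

0.2750 m


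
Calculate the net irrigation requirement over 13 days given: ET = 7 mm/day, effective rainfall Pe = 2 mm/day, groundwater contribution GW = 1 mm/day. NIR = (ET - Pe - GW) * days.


Daily deficit = ET - Pe - GW = 7 - 2 - 1 = 4 mm/day
NIR = 4 * 13 = 52 mm

52.0000 mm


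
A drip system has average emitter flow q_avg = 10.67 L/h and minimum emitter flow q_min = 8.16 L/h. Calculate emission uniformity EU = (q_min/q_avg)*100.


EU = (q_min/q_avg)*100 = (8.16/10.67)*100 = 76.4761%

76.4761 %


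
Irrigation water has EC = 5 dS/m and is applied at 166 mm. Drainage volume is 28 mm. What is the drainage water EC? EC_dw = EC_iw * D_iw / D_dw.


EC_dw = EC_iw * D_iw / D_dw
EC_dw = 5 * 166 / 28
EC_dw = 830 / 28

29.6429 dS/m


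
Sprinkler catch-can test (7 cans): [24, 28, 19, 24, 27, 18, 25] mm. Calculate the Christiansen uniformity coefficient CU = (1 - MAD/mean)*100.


mean = 23.571429 mm
MAD = 2.897959 mm
CU = (1 - 2.897959/23.571429)*100

87.7056 %


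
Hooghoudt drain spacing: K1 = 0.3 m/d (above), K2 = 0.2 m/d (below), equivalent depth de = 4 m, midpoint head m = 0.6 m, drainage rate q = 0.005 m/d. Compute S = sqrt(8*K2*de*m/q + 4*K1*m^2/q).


S^2 = 8*K2*de*m/q + 4*K1*m^2/q
S^2 = 8*0.2*4*0.6/0.005 + 4*0.3*0.6^2/0.005
S = sqrt(854.4000)

29.2301 m


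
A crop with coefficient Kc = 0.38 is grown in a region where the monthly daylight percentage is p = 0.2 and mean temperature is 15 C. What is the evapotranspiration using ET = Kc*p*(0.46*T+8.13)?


ET = Kc * p * (0.46*T + 8.13)
ET = 0.38 * 0.2 * (0.46*15 + 8.13)
ET = 0.38 * 0.2 * 15.0300

1.1423 mm/day


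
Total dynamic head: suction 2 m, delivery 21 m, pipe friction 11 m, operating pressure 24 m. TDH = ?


TDH = Hs + Hd + hf + Hp = 2 + 21 + 11 + 24 = 58

58 m


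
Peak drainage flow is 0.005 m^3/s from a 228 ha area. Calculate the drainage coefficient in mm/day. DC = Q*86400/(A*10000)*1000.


DC = Q * 86400 / (A * 10000) * 1000
DC = 0.005 * 86400 / (228 * 10000) * 1000
DC = 432000.0000 / 2280000

0.1895 mm/day


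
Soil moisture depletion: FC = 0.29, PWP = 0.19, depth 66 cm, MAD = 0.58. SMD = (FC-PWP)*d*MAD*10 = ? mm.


SMD = (FC - PWP) * d * MAD * 10
SMD = (0.29 - 0.19) * 66 * 0.58 * 10
SMD = 0.1000 * 66 * 0.58 * 10

38.2800 mm


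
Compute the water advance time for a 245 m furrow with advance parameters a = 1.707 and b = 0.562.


t = (L/a)^(1/b)
t = (245/1.707)^(1/0.562)
t = 143.526655^(1/0.562)

6885.8617 min


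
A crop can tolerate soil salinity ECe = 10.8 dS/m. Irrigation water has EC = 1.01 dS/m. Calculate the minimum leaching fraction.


LR = ECiw / (5*ECe - ECiw)
LR = 1.01 / (5*10.8 - 1.01)
LR = 1.01 / 52.9900

0.0191


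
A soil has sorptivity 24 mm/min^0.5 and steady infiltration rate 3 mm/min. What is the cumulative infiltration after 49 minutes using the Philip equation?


F = S*sqrt(t) + A*t
F = 24*sqrt(49) + 3*49
F = 24*7.000000 + 147

315.0000 mm


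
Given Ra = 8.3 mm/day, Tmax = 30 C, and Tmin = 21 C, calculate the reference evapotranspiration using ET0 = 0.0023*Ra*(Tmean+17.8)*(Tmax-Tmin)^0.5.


Tmean = (Tmax + Tmin)/2 = (30 + 21)/2 = 25.5
ET0 = 0.0023 * 8.3 * (25.5 + 17.8) * sqrt(30 - 21)
ET0 = 0.0023 * 8.3 * 43.3 * 3.000000

2.4798 mm/day


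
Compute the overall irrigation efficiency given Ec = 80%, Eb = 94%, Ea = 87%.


Ec = 0.8, Eb = 0.94, Ea = 0.87
E = 0.8 * 0.94 * 0.87 * 100 = 65.4240%

65.4240 %


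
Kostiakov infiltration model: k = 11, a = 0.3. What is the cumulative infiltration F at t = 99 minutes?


F = k * t^a = 11 * 99^0.3
F = 11 * 3.969086

43.6599 mm


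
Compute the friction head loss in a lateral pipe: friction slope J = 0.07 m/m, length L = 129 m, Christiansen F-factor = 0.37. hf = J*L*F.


hf = J * L * F = 0.07 * 129 * 0.37 = 3.3411 m

3.3411 m


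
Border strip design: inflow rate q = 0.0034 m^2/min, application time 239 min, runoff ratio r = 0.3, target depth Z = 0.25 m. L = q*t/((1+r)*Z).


L = q*t/((1+r)*Z)
L = 0.0034*239/((1+0.3)*0.25)
L = 0.8126/0.325

2.5003 m


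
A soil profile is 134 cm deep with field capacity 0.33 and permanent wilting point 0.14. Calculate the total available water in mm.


AWC = (FC - PWP) * d * 10
AWC = (0.33 - 0.14) * 134 * 10
AWC = 0.1900 * 134 * 10

254.6000 mm


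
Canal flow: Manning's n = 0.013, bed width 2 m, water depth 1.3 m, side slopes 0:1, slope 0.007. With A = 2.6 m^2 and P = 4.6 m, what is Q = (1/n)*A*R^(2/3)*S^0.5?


R = A/P = 2.6/4.6 = 0.565217
Q = (1/0.013) * 2.6 * 0.565217^(2/3) * 0.007^0.5

11.4390 m^3/s


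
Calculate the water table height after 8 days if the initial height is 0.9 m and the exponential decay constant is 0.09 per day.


m = m0 * exp(-k*t)
m = 0.9 * exp(-0.09 * 8)
m = 0.9 * exp(-0.7200)

0.4381 m


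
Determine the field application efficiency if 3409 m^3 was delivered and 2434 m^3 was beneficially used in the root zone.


Ea = V_root / V_field * 100 = 2434 / 3409 * 100 = 71.3992%

71.3992 %


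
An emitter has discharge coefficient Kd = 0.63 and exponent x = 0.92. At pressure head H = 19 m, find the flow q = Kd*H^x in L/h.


q = Kd * H^x = 0.63 * 19^0.92 = 0.63 * 15.012510

9.4579 L/h


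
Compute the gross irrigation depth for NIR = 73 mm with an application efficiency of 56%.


Ea = 56% = 0.56
GID = NIR / Ea = 73 / 0.56 = 130.3571 mm

130.3571 mm


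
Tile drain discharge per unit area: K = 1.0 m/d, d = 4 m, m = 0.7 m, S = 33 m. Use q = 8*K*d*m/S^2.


q = 8*K*d*m/S^2
q = 8*1.0*4*0.7/33^2
q = 22.4000 / 1089

0.0206 m/d


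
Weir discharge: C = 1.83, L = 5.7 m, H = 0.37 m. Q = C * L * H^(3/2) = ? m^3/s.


Q = C * L * H^(3/2) = 1.83 * 5.7 * 0.37^1.5 = 1.83 * 5.7 * 0.225062

2.3476 m^3/s


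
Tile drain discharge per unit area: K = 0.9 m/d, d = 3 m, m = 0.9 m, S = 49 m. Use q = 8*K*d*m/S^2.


q = 8*K*d*m/S^2
q = 8*0.9*3*0.9/49^2
q = 19.4400 / 2401

0.0081 m/d


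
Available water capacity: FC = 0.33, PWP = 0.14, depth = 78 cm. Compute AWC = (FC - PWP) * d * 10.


AWC = (FC - PWP) * d * 10
AWC = (0.33 - 0.14) * 78 * 10
AWC = 0.1900 * 78 * 10

148.2000 mm


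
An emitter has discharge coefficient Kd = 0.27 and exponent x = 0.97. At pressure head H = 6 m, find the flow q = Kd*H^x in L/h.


q = Kd * H^x = 0.27 * 6^0.97 = 0.27 * 5.685998

1.5352 L/h


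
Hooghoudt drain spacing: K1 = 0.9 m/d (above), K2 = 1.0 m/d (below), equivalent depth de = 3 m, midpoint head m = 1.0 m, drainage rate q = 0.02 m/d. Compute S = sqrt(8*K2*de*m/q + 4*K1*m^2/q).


S^2 = 8*K2*de*m/q + 4*K1*m^2/q
S^2 = 8*1.0*3*1.0/0.02 + 4*0.9*1.0^2/0.02
S = sqrt(1380.0000)

37.1484 m


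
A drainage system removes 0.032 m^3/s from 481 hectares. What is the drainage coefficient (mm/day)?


DC = Q * 86400 / (A * 10000) * 1000
DC = 0.032 * 86400 / (481 * 10000) * 1000
DC = 2764800.0000 / 4810000

0.5748 mm/day


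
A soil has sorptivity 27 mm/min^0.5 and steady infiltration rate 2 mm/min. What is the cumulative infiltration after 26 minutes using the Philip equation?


F = S*sqrt(t) + A*t
F = 27*sqrt(26) + 2*26
F = 27*5.099020 + 52

189.6735 mm


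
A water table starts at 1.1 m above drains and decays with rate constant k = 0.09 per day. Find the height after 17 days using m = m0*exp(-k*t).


m = m0 * exp(-k*t)
m = 1.1 * exp(-0.09 * 17)
m = 1.1 * exp(-1.5300)

0.2382 m


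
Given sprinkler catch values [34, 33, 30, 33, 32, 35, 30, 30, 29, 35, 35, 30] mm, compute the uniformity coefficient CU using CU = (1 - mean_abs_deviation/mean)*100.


mean = 32.166667 mm
MAD = 2.000000 mm
CU = (1 - 2.000000/32.166667)*100

93.7824 %


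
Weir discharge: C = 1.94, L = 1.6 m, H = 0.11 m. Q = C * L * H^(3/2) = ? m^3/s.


Q = C * L * H^(3/2) = 1.94 * 1.6 * 0.11^1.5 = 1.94 * 1.6 * 0.036483

0.1132 m^3/s


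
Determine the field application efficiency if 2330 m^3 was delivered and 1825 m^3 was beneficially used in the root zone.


Ea = V_root / V_field * 100 = 1825 / 2330 * 100 = 78.3262%

78.3262 %


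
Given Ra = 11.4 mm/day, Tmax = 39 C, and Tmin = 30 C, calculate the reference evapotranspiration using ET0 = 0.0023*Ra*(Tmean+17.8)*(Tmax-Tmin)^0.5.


Tmean = (Tmax + Tmin)/2 = (39 + 30)/2 = 34.5
ET0 = 0.0023 * 11.4 * (34.5 + 17.8) * sqrt(39 - 30)
ET0 = 0.0023 * 11.4 * 52.3 * 3.000000

4.1139 mm/day


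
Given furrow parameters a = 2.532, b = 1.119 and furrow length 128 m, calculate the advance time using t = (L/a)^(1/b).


t = (L/a)^(1/b)
t = (128/2.532)^(1/1.119)
t = 50.552923^(1/1.119)

33.3090 min


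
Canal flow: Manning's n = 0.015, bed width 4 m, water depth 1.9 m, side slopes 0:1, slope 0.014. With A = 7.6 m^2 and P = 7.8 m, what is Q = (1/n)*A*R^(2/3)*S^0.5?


R = A/P = 7.6/7.8 = 0.974359
Q = (1/0.015) * 7.6 * 0.974359^(2/3) * 0.014^0.5

58.9204 m^3/s


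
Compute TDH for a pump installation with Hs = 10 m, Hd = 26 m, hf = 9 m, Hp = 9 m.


TDH = Hs + Hd + hf + Hp = 10 + 26 + 9 + 9 = 54

54 m


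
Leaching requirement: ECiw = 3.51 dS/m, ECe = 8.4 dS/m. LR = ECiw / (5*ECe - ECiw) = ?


LR = ECiw / (5*ECe - ECiw)
LR = 3.51 / (5*8.4 - 3.51)
LR = 3.51 / 38.4900

0.0912


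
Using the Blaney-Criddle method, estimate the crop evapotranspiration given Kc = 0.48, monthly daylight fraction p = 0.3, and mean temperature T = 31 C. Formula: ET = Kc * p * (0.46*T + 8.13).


ET = Kc * p * (0.46*T + 8.13)
ET = 0.48 * 0.3 * (0.46*31 + 8.13)
ET = 0.48 * 0.3 * 22.3900

3.2242 mm/day


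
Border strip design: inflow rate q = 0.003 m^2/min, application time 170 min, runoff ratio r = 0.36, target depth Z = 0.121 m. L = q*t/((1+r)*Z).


L = q*t/((1+r)*Z)
L = 0.003*170/((1+0.36)*0.121)
L = 0.51/0.16456

3.0992 m


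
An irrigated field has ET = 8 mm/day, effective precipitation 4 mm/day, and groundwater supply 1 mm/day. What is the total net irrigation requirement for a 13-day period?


Daily deficit = ET - Pe - GW = 8 - 4 - 1 = 3 mm/day
NIR = 3 * 13 = 39 mm

39.0000 mm


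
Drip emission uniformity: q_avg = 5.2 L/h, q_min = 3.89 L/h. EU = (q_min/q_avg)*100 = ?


EU = (q_min/q_avg)*100 = (3.89/5.2)*100 = 74.8077%

74.8077 %


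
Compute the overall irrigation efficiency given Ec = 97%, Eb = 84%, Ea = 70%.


Ec = 0.97, Eb = 0.84, Ea = 0.7
E = 0.97 * 0.84 * 0.7 * 100 = 57.0360%

57.0360 %


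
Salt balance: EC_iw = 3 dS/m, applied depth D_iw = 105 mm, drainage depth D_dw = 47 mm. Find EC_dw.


EC_dw = EC_iw * D_iw / D_dw
EC_dw = 3 * 105 / 47
EC_dw = 315 / 47

6.7021 dS/m


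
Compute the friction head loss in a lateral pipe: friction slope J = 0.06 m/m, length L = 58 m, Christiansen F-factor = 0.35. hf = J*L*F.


hf = J * L * F = 0.06 * 58 * 0.35 = 1.2180 m

1.2180 m


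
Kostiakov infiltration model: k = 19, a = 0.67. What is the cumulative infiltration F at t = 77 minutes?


F = k * t^a = 19 * 77^0.67
F = 19 * 18.363218

348.9011 mm


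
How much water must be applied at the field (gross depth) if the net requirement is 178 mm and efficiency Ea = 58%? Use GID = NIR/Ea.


Ea = 58% = 0.58
GID = NIR / Ea = 178 / 0.58 = 306.8966 mm

306.8966 mm


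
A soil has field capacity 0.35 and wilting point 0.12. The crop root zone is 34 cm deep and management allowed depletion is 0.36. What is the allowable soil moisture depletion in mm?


SMD = (FC - PWP) * d * MAD * 10
SMD = (0.35 - 0.12) * 34 * 0.36 * 10
SMD = 0.2300 * 34 * 0.36 * 10

28.1520 mm


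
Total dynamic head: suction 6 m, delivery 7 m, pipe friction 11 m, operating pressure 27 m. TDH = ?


TDH = Hs + Hd + hf + Hp = 6 + 7 + 11 + 27 = 51

51 m


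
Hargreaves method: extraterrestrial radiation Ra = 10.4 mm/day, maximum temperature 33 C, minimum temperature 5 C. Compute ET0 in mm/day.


Tmean = (Tmax + Tmin)/2 = (33 + 5)/2 = 19.0
ET0 = 0.0023 * 10.4 * (19.0 + 17.8) * sqrt(33 - 5)
ET0 = 0.0023 * 10.4 * 36.8 * 5.291503

4.6579 mm/day


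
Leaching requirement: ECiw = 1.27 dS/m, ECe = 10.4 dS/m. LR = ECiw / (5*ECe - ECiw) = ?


LR = ECiw / (5*ECe - ECiw)
LR = 1.27 / (5*10.4 - 1.27)
LR = 1.27 / 50.7300

0.0250


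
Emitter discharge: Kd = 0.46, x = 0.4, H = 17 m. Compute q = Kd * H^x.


q = Kd * H^x = 0.46 * 17^0.4 = 0.46 * 3.105844

1.4287 L/h


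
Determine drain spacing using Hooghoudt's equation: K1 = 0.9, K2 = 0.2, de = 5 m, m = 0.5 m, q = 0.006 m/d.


S^2 = 8*K2*de*m/q + 4*K1*m^2/q
S^2 = 8*0.2*5*0.5/0.006 + 4*0.9*0.5^2/0.006
S = sqrt(816.6667)

28.5774 m


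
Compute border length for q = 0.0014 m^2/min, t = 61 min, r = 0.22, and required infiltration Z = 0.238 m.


L = q*t/((1+r)*Z)
L = 0.0014*61/((1+0.22)*0.238)
L = 0.0854/0.29036

0.2941 m


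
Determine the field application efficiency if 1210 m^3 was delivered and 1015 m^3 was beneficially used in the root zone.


Ea = V_root / V_field * 100 = 1015 / 1210 * 100 = 83.8843%

83.8843 %


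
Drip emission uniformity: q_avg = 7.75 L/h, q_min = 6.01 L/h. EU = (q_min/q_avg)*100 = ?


EU = (q_min/q_avg)*100 = (6.01/7.75)*100 = 77.5484%

77.5484 %


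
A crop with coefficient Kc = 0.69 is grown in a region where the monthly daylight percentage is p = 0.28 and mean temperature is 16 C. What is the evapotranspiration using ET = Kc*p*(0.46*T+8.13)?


ET = Kc * p * (0.46*T + 8.13)
ET = 0.69 * 0.28 * (0.46*16 + 8.13)
ET = 0.69 * 0.28 * 15.4900

2.9927 mm/day


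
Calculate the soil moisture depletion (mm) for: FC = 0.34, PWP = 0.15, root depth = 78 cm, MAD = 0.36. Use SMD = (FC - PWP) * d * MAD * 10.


SMD = (FC - PWP) * d * MAD * 10
SMD = (0.34 - 0.15) * 78 * 0.36 * 10
SMD = 0.1900 * 78 * 0.36 * 10

53.3520 mm


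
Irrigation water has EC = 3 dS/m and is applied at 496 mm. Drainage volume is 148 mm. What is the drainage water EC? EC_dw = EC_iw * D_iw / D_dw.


EC_dw = EC_iw * D_iw / D_dw
EC_dw = 3 * 496 / 148
EC_dw = 1488 / 148

10.0541 dS/m


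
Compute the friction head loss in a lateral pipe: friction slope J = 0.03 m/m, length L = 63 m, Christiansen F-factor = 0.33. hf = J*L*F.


hf = J * L * F = 0.03 * 63 * 0.33 = 0.6237 m

0.6237 m


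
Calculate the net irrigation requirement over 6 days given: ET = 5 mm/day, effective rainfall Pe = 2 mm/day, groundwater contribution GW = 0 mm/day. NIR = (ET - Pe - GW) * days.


Daily deficit = ET - Pe - GW = 5 - 2 - 0 = 3 mm/day
NIR = 3 * 6 = 18 mm

18.0000 mm


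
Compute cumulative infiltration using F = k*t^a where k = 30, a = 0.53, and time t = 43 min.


F = k * t^a = 30 * 43^0.53
F = 30 * 7.340714

220.2214 mm


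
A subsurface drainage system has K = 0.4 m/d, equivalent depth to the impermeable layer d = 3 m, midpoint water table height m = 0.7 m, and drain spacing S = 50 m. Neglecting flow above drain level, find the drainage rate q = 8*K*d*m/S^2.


q = 8*K*d*m/S^2
q = 8*0.4*3*0.7/50^2
q = 6.7200 / 2500

0.0027 m/d


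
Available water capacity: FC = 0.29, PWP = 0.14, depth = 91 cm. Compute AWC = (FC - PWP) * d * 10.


AWC = (FC - PWP) * d * 10
AWC = (0.29 - 0.14) * 91 * 10
AWC = 0.1500 * 91 * 10

136.5000 mm


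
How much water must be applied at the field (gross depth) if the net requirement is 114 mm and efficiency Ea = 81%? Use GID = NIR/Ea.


Ea = 81% = 0.81
GID = NIR / Ea = 114 / 0.81 = 140.7407 mm

140.7407 mm


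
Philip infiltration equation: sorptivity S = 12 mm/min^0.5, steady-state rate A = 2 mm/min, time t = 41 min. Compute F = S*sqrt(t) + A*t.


F = S*sqrt(t) + A*t
F = 12*sqrt(41) + 2*41
F = 12*6.403124 + 82

158.8375 mm


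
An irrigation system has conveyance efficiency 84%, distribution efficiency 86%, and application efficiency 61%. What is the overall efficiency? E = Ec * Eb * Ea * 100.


Ec = 0.84, Eb = 0.86, Ea = 0.61
E = 0.84 * 0.86 * 0.61 * 100 = 44.0664%

44.0664 %


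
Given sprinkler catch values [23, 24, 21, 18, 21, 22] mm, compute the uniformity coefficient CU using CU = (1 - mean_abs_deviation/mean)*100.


mean = 21.500000 mm
MAD = 1.500000 mm
CU = (1 - 1.500000/21.500000)*100

93.0233 %


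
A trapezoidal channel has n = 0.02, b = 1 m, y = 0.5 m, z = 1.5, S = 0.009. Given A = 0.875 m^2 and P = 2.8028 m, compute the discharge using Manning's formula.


R = A/P = 0.875/2.8028 = 0.312188
Q = (1/0.02) * 0.875 * 0.312188^(2/3) * 0.009^0.5

1.9100 m^3/s


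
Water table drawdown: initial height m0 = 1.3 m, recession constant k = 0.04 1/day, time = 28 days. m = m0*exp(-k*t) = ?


m = m0 * exp(-k*t)
m = 1.3 * exp(-0.04 * 28)
m = 1.3 * exp(-1.1200)

0.4242 m


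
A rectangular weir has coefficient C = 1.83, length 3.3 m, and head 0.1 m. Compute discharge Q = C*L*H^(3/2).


Q = C * L * H^(3/2) = 1.83 * 3.3 * 0.1^1.5 = 1.83 * 3.3 * 0.031623

0.1910 m^3/s


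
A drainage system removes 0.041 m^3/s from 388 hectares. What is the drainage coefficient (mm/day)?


DC = Q * 86400 / (A * 10000) * 1000
DC = 0.041 * 86400 / (388 * 10000) * 1000
DC = 3542400.0000 / 3880000

0.9130 mm/day


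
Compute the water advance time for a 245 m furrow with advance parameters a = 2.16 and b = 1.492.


t = (L/a)^(1/b)
t = (245/2.16)^(1/1.492)
t = 113.425926^(1/1.492)

23.8316 min


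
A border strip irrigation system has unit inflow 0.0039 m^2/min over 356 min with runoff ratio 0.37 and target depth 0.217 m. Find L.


L = q*t/((1+r)*Z)
L = 0.0039*356/((1+0.37)*0.217)
L = 1.3884/0.29729

4.6702 m


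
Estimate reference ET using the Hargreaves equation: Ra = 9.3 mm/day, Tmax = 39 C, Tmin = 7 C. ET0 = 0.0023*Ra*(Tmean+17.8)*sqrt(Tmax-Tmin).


Tmean = (Tmax + Tmin)/2 = (39 + 7)/2 = 23.0
ET0 = 0.0023 * 9.3 * (23.0 + 17.8) * sqrt(39 - 7)
ET0 = 0.0023 * 9.3 * 40.8 * 5.656854

4.9368 mm/day


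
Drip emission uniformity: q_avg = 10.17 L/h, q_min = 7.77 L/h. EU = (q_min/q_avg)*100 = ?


EU = (q_min/q_avg)*100 = (7.77/10.17)*100 = 76.4012%

76.4012 %


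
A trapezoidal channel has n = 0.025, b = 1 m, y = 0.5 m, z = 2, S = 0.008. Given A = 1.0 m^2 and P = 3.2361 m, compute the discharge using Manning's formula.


R = A/P = 1.0/3.2361 = 0.309014
Q = (1/0.025) * 1.0 * 0.309014^(2/3) * 0.008^0.5

1.6353 m^3/s


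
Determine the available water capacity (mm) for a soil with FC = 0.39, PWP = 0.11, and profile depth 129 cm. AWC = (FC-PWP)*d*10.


AWC = (FC - PWP) * d * 10
AWC = (0.39 - 0.11) * 129 * 10
AWC = 0.2800 * 129 * 10

361.2000 mm


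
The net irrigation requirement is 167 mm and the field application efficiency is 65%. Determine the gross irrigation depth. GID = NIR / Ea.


Ea = 65% = 0.65
GID = NIR / Ea = 167 / 0.65 = 256.9231 mm

256.9231 mm


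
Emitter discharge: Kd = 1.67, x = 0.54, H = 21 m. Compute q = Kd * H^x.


q = Kd * H^x = 1.67 * 21^0.54 = 1.67 * 5.176049

8.6440 L/h


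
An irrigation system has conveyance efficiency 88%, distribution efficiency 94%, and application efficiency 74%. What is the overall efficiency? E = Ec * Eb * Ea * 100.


Ec = 0.88, Eb = 0.94, Ea = 0.74
E = 0.88 * 0.94 * 0.74 * 100 = 61.2128%

61.2128 %


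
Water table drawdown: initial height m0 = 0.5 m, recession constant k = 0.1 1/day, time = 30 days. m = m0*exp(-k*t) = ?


m = m0 * exp(-k*t)
m = 0.5 * exp(-0.1 * 30)
m = 0.5 * exp(-3.0000)

0.0249 m


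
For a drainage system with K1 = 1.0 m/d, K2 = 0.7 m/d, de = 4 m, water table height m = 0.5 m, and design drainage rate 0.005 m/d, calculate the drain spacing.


S^2 = 8*K2*de*m/q + 4*K1*m^2/q
S^2 = 8*0.7*4*0.5/0.005 + 4*1.0*0.5^2/0.005
S = sqrt(2440.0000)

49.3964 m


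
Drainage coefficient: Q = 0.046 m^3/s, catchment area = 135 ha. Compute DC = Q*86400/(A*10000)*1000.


DC = Q * 86400 / (A * 10000) * 1000
DC = 0.046 * 86400 / (135 * 10000) * 1000
DC = 3974400.0000 / 1350000

2.9440 mm/day


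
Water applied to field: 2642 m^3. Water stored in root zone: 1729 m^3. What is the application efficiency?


Ea = V_root / V_field * 100 = 1729 / 2642 * 100 = 65.4428%

65.4428 %


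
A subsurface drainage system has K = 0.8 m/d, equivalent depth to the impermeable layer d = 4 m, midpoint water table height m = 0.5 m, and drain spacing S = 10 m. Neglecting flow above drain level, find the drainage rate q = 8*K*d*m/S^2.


q = 8*K*d*m/S^2
q = 8*0.8*4*0.5/10^2
q = 12.8000 / 100

0.1280 m/d


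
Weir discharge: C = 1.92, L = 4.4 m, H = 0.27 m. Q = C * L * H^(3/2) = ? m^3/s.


Q = C * L * H^(3/2) = 1.92 * 4.4 * 0.27^1.5 = 1.92 * 4.4 * 0.140296

1.1852 m^3/s


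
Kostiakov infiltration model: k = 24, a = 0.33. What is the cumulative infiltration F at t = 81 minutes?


F = k * t^a = 24 * 81^0.33
F = 24 * 4.263832

102.3320 mm


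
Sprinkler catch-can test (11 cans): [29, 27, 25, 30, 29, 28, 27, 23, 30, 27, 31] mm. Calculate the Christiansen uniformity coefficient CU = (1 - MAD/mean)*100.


mean = 27.818182 mm
MAD = 1.834711 mm
CU = (1 - 1.834711/27.818182)*100

93.4046 %


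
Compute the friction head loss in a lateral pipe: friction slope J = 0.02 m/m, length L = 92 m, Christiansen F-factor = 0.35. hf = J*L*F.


hf = J * L * F = 0.02 * 92 * 0.35 = 0.6440 m

0.6440 m


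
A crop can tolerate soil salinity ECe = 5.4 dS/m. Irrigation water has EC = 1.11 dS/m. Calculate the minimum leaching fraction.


LR = ECiw / (5*ECe - ECiw)
LR = 1.11 / (5*5.4 - 1.11)
LR = 1.11 / 25.8900

0.0429


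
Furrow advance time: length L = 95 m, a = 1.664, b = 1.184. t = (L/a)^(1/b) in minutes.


t = (L/a)^(1/b)
t = (95/1.664)^(1/1.184)
t = 57.091346^(1/1.184)

30.4502 min


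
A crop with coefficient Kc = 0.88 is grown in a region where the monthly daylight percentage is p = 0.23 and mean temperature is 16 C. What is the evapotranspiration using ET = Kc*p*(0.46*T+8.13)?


ET = Kc * p * (0.46*T + 8.13)
ET = 0.88 * 0.23 * (0.46*16 + 8.13)
ET = 0.88 * 0.23 * 15.4900

3.1352 mm/day


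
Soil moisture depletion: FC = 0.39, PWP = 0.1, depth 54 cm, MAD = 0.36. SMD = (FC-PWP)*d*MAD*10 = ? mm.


SMD = (FC - PWP) * d * MAD * 10
SMD = (0.39 - 0.1) * 54 * 0.36 * 10
SMD = 0.2900 * 54 * 0.36 * 10

56.3760 mm


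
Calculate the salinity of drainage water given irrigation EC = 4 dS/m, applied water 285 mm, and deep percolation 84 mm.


EC_dw = EC_iw * D_iw / D_dw
EC_dw = 4 * 285 / 84
EC_dw = 1140 / 84

13.5714 dS/m


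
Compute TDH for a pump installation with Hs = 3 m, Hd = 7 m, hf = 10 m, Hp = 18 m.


TDH = Hs + Hd + hf + Hp = 3 + 7 + 10 + 18 = 38

38 m


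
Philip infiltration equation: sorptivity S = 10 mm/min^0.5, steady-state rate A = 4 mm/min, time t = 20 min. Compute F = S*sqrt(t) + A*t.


F = S*sqrt(t) + A*t
F = 10*sqrt(20) + 4*20
F = 10*4.472136 + 80

124.7214 mm


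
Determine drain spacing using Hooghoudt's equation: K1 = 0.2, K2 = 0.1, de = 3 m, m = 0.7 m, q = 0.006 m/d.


S^2 = 8*K2*de*m/q + 4*K1*m^2/q
S^2 = 8*0.1*3*0.7/0.006 + 4*0.2*0.7^2/0.006
S = sqrt(345.3333)

18.5831 m


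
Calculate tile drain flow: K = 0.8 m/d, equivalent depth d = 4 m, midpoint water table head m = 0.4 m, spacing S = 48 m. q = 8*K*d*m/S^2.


q = 8*K*d*m/S^2
q = 8*0.8*4*0.4/48^2
q = 10.2400 / 2304

0.0044 m/d


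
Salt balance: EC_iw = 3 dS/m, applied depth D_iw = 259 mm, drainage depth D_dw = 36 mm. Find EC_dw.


EC_dw = EC_iw * D_iw / D_dw
EC_dw = 3 * 259 / 36
EC_dw = 777 / 36

21.5833 dS/m


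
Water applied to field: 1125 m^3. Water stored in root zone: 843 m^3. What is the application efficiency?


Ea = V_root / V_field * 100 = 843 / 1125 * 100 = 74.9333%

74.9333 %


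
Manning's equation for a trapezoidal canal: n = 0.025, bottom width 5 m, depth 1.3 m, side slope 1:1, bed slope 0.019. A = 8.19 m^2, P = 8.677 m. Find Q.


R = A/P = 8.19/8.677 = 0.943875
Q = (1/0.025) * 8.19 * 0.943875^(2/3) * 0.019^0.5

43.4507 m^3/s


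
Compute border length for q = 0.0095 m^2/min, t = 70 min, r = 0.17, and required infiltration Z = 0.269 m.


L = q*t/((1+r)*Z)
L = 0.0095*70/((1+0.17)*0.269)
L = 0.665/0.31473

2.1129 m


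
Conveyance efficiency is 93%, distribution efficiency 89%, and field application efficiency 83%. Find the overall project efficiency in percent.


Ec = 0.93, Eb = 0.89, Ea = 0.83
E = 0.93 * 0.89 * 0.83 * 100 = 68.6991%

68.6991 %


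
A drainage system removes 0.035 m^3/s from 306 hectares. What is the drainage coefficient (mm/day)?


DC = Q * 86400 / (A * 10000) * 1000
DC = 0.035 * 86400 / (306 * 10000) * 1000
DC = 3024000.0000 / 3060000

0.9882 mm/day


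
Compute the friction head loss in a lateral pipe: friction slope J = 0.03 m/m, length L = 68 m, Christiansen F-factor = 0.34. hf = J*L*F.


hf = J * L * F = 0.03 * 68 * 0.34 = 0.6936 m

0.6936 m


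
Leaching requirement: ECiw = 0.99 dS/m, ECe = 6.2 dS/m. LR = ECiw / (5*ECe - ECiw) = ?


LR = ECiw / (5*ECe - ECiw)
LR = 0.99 / (5*6.2 - 0.99)
LR = 0.99 / 30.0100

0.0330


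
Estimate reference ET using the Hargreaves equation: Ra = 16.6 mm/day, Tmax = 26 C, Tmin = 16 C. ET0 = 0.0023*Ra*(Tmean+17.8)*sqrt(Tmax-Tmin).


Tmean = (Tmax + Tmin)/2 = (26 + 16)/2 = 21.0
ET0 = 0.0023 * 16.6 * (21.0 + 17.8) * sqrt(26 - 16)
ET0 = 0.0023 * 16.6 * 38.8 * 3.162278

4.6845 mm/day


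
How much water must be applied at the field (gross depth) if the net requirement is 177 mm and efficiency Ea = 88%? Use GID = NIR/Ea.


Ea = 88% = 0.88
GID = NIR / Ea = 177 / 0.88 = 201.1364 mm

201.1364 mm


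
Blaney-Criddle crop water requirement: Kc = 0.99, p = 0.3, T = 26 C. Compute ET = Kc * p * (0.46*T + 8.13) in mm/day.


ET = Kc * p * (0.46*T + 8.13)
ET = 0.99 * 0.3 * (0.46*26 + 8.13)
ET = 0.99 * 0.3 * 20.0900

5.9667 mm/day


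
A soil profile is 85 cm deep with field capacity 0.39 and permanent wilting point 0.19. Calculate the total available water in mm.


AWC = (FC - PWP) * d * 10
AWC = (0.39 - 0.19) * 85 * 10
AWC = 0.2000 * 85 * 10

170.0000 mm


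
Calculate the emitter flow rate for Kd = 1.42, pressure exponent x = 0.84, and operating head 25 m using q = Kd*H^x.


q = Kd * H^x = 1.42 * 25^0.84 = 1.42 * 14.937214

21.2108 L/h


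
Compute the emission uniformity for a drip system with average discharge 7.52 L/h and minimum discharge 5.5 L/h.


EU = (q_min/q_avg)*100 = (5.5/7.52)*100 = 73.1383%

73.1383 %


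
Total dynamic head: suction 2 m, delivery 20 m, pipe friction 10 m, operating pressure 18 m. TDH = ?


TDH = Hs + Hd + hf + Hp = 2 + 20 + 10 + 18 = 50

50 m


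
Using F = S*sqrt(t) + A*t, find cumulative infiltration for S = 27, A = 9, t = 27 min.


F = S*sqrt(t) + A*t
F = 27*sqrt(27) + 9*27
F = 27*5.196152 + 243

383.2961 mm


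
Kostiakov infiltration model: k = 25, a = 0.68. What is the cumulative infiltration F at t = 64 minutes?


F = k * t^a = 25 * 64^0.68
F = 25 * 16.912289

422.8072 mm


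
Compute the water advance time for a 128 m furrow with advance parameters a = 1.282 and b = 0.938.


t = (L/a)^(1/b)
t = (128/1.282)^(1/0.938)
t = 99.843994^(1/0.938)

135.3547 min


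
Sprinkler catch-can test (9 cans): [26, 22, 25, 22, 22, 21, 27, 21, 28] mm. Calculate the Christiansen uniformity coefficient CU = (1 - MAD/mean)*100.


mean = 23.777778 mm
MAD = 2.419753 mm
CU = (1 - 2.419753/23.777778)*100

89.8235 %


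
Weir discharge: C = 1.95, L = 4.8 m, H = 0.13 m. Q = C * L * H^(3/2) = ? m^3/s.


Q = C * L * H^(3/2) = 1.95 * 4.8 * 0.13^1.5 = 1.95 * 4.8 * 0.046872

0.4387 m^3/s


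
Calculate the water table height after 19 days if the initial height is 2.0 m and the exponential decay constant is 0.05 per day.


m = m0 * exp(-k*t)
m = 2.0 * exp(-0.05 * 19)
m = 2.0 * exp(-0.9500)

0.7735 m


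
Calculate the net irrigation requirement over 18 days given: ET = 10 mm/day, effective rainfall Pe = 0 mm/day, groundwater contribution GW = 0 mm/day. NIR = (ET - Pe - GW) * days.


Daily deficit = ET - Pe - GW = 10 - 0 - 0 = 10 mm/day
NIR = 10 * 18 = 180 mm

180.0000 mm


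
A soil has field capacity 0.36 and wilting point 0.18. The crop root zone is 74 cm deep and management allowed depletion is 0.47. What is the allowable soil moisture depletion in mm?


SMD = (FC - PWP) * d * MAD * 10
SMD = (0.36 - 0.18) * 74 * 0.47 * 10
SMD = 0.1800 * 74 * 0.47 * 10

62.6040 mm


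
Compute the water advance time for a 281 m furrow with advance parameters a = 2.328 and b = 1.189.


t = (L/a)^(1/b)
t = (281/2.328)^(1/1.189)
t = 120.704467^(1/1.189)

56.3402 min


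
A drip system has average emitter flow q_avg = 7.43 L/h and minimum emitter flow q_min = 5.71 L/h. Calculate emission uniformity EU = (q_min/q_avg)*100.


EU = (q_min/q_avg)*100 = (5.71/7.43)*100 = 76.8506%

76.8506 %


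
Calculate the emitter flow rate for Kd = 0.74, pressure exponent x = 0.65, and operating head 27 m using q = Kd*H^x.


q = Kd * H^x = 0.74 * 27^0.65 = 0.74 * 8.518957

6.3040 L/h


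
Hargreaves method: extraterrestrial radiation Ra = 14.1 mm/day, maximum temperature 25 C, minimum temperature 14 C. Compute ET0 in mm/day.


Tmean = (Tmax + Tmin)/2 = (25 + 14)/2 = 19.5
ET0 = 0.0023 * 14.1 * (19.5 + 17.8) * sqrt(25 - 14)
ET0 = 0.0023 * 14.1 * 37.3 * 3.316625

4.0119 mm/day


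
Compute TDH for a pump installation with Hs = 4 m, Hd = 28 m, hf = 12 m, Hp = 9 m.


TDH = Hs + Hd + hf + Hp = 4 + 28 + 12 + 9 = 53

53 m


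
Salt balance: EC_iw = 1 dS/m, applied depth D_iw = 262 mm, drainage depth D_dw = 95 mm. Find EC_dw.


EC_dw = EC_iw * D_iw / D_dw
EC_dw = 1 * 262 / 95
EC_dw = 262 / 95

2.7579 dS/m


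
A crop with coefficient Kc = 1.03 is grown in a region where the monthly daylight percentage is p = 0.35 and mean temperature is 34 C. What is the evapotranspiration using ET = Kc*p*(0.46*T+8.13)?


ET = Kc * p * (0.46*T + 8.13)
ET = 1.03 * 0.35 * (0.46*34 + 8.13)
ET = 1.03 * 0.35 * 23.7700

8.5691 mm/day


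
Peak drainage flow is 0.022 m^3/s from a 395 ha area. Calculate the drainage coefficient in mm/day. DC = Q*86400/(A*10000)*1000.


DC = Q * 86400 / (A * 10000) * 1000
DC = 0.022 * 86400 / (395 * 10000) * 1000
DC = 1900800.0000 / 3950000

0.4812 mm/day


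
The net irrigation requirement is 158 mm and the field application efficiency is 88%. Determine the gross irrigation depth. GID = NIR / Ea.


Ea = 88% = 0.88
GID = NIR / Ea = 158 / 0.88 = 179.5455 mm

179.5455 mm


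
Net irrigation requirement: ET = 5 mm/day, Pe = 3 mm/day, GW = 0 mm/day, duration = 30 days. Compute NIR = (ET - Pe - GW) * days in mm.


Daily deficit = ET - Pe - GW = 5 - 3 - 0 = 2 mm/day
NIR = 2 * 30 = 60 mm

60.0000 mm


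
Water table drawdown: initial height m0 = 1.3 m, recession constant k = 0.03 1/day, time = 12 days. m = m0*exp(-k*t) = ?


m = m0 * exp(-k*t)
m = 1.3 * exp(-0.03 * 12)
m = 1.3 * exp(-0.3600)

0.9070 m


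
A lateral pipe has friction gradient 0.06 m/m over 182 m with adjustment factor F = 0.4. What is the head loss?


hf = J * L * F = 0.06 * 182 * 0.4 = 4.3680 m

4.3680 m


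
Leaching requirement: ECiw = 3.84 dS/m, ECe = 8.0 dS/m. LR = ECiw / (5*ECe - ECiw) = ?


LR = ECiw / (5*ECe - ECiw)
LR = 3.84 / (5*8.0 - 3.84)
LR = 3.84 / 36.1600

0.1062


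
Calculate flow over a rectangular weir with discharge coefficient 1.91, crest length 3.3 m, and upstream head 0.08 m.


Q = C * L * H^(3/2) = 1.91 * 3.3 * 0.08^1.5 = 1.91 * 3.3 * 0.022627

0.1426 m^3/s


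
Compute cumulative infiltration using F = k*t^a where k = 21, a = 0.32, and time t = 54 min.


F = k * t^a = 21 * 54^0.32
F = 21 * 3.583984

75.2637 mm


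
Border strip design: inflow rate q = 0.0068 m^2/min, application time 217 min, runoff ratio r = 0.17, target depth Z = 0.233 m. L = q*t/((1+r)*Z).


L = q*t/((1+r)*Z)
L = 0.0068*217/((1+0.17)*0.233)
L = 1.4756/0.27261

5.4129 m


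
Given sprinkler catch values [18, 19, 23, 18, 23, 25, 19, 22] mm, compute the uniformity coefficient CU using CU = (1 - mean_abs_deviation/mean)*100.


mean = 20.875000 mm
MAD = 2.375000 mm
CU = (1 - 2.375000/20.875000)*100

88.6228 %


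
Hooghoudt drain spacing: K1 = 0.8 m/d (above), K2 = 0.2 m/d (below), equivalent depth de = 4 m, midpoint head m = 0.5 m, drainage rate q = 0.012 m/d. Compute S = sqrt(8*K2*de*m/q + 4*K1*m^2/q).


S^2 = 8*K2*de*m/q + 4*K1*m^2/q
S^2 = 8*0.2*4*0.5/0.012 + 4*0.8*0.5^2/0.012
S = sqrt(333.3333)

18.2574 m


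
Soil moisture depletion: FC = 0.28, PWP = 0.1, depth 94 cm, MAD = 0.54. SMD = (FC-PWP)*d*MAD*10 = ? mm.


SMD = (FC - PWP) * d * MAD * 10
SMD = (0.28 - 0.1) * 94 * 0.54 * 10
SMD = 0.1800 * 94 * 0.54 * 10

91.3680 mm


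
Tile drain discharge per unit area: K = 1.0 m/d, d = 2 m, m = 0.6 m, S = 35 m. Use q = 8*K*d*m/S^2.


q = 8*K*d*m/S^2
q = 8*1.0*2*0.6/35^2
q = 9.6000 / 1225

0.0078 m/d


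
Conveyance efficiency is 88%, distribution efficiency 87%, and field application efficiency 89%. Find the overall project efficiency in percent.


Ec = 0.88, Eb = 0.87, Ea = 0.89
E = 0.88 * 0.87 * 0.89 * 100 = 68.1384%

68.1384 %


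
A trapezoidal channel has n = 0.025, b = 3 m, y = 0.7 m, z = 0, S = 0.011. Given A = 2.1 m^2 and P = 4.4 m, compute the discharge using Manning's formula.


R = A/P = 2.1/4.4 = 0.477273
Q = (1/0.025) * 2.1 * 0.477273^(2/3) * 0.011^0.5

5.3805 m^3/s


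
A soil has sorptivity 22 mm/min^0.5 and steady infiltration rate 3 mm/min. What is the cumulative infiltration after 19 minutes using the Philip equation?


F = S*sqrt(t) + A*t
F = 22*sqrt(19) + 3*19
F = 22*4.358899 + 57

152.8958 mm


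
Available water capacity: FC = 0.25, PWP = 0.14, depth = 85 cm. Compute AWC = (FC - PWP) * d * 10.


AWC = (FC - PWP) * d * 10
AWC = (0.25 - 0.14) * 85 * 10
AWC = 0.1100 * 85 * 10

93.5000 mm


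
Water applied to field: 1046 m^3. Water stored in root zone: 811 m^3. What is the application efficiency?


Ea = V_root / V_field * 100 = 811 / 1046 * 100 = 77.5335%

77.5335 %


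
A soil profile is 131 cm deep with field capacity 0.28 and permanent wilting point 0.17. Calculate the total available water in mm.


AWC = (FC - PWP) * d * 10
AWC = (0.28 - 0.17) * 131 * 10
AWC = 0.1100 * 131 * 10

144.1000 mm


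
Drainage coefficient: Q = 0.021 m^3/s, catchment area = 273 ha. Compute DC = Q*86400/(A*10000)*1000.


DC = Q * 86400 / (A * 10000) * 1000
DC = 0.021 * 86400 / (273 * 10000) * 1000
DC = 1814400.0000 / 2730000

0.6646 mm/day


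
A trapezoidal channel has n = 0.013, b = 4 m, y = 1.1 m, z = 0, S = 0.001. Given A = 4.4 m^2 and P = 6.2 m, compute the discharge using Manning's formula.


R = A/P = 4.4/6.2 = 0.709677
Q = (1/0.013) * 4.4 * 0.709677^(2/3) * 0.001^0.5

8.5156 m^3/s


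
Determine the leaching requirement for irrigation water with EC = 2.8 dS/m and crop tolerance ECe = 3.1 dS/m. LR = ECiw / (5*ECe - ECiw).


LR = ECiw / (5*ECe - ECiw)
LR = 2.8 / (5*3.1 - 2.8)
LR = 2.8 / 12.7000

0.2205


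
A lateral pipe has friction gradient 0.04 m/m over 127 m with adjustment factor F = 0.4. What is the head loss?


hf = J * L * F = 0.04 * 127 * 0.4 = 2.0320 m

2.0320 m


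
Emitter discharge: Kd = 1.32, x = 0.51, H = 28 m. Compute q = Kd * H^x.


q = Kd * H^x = 1.32 * 28^0.51 = 1.32 * 5.470797

7.2215 L/h


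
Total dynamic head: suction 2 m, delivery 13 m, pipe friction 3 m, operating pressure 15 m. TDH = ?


TDH = Hs + Hd + hf + Hp = 2 + 13 + 3 + 15 = 33

33 m


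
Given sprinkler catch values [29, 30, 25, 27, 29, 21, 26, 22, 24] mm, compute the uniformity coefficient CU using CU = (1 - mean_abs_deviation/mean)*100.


mean = 25.888889 mm
MAD = 2.567901 mm
CU = (1 - 2.567901/25.888889)*100

90.0811 %


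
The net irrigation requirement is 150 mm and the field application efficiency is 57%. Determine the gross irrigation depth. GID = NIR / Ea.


Ea = 57% = 0.57
GID = NIR / Ea = 150 / 0.57 = 263.1579 mm

263.1579 mm


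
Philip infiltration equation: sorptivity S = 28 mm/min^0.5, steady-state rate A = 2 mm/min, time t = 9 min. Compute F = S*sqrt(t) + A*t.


F = S*sqrt(t) + A*t
F = 28*sqrt(9) + 2*9
F = 28*3.000000 + 18

102.0000 mm


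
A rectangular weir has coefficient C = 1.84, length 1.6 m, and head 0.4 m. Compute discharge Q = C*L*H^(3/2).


Q = C * L * H^(3/2) = 1.84 * 1.6 * 0.4^1.5 = 1.84 * 1.6 * 0.252982

0.7448 m^3/s


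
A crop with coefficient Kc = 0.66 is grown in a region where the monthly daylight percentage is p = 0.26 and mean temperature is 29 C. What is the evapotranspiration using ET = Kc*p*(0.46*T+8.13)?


ET = Kc * p * (0.46*T + 8.13)
ET = 0.66 * 0.26 * (0.46*29 + 8.13)
ET = 0.66 * 0.26 * 21.4700

3.6843 mm/day
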